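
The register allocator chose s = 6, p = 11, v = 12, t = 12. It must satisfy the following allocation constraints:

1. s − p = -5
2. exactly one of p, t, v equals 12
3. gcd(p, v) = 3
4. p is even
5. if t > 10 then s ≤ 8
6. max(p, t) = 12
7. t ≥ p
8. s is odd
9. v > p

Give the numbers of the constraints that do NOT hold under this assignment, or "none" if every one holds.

Constraints 2, 3, 4, 8 do not hold.

1. s − p = 6 − 11 = -5  yes
2. p=11, t=12, v=12; 2 of them equal 12, not exactly one  no
3. gcd(11, 12) = 1, not 3  no
4. p = 11 is odd  no
5. t = 12 > 10, so we need s ≤ 8; s = 6 ≤ 8  yes
6. max(11, 12) = 12  yes
7. t = 12, p = 11; 12 ≥ 11  yes
8. s = 6 is even  no
9. v = 12, p = 11; 12 > 11  yes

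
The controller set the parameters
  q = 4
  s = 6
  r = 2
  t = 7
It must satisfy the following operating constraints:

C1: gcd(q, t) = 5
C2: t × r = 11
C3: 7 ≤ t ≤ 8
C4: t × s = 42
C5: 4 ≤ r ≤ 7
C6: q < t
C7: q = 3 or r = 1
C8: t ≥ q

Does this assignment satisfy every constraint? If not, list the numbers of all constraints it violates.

C1: gcd(4, 7) = 1, not 5 — violated.
C2: t × r = 7 × 2 = 14, not 11 — violated.
C3: t = 7 lies in [7, 8] — satisfied.
C4: t × s = 7 × 6 = 42 — satisfied.
C5: r = 2 is outside [4, 7] — violated.
C6: q = 4, t = 7; 4 < 7 — satisfied.
C7: q = 4 ≠ 3 and r = 2 ≠ 1; both disjuncts false — violated.
C8: t = 7, q = 4; 7 ≥ 4 — satisfied.

Violated: 1, 2, 5, and 7.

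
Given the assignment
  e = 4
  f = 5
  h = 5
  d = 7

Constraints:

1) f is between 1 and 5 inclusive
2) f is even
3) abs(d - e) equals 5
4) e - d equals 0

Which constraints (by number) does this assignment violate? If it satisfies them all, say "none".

Violated: 2, 3, 4.

1) f = 5 lies in [1, 5] — holds.
2) f = 5 is odd — does not hold.
3) abs(7 - 4) = 3, not 5 — does not hold.
4) e - d = 4 - 7 = -3, not 0 — does not hold.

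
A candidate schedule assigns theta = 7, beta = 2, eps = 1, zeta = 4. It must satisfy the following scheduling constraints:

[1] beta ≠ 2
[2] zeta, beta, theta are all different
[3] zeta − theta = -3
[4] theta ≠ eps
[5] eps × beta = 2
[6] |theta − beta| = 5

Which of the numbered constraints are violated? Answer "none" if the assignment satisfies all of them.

[1] beta = 2, but 2 is required to differ — violated.
[2] values 4, 2, 7 are pairwise distinct — OK.
[3] zeta − theta = 4 − 7 = -3 — OK.
[4] theta = 7, eps = 1; distinct — OK.
[5] eps × beta = 1 × 2 = 2 — OK.
[6] |7 − 2| = 5 — OK.

The assignment fails constraint 1.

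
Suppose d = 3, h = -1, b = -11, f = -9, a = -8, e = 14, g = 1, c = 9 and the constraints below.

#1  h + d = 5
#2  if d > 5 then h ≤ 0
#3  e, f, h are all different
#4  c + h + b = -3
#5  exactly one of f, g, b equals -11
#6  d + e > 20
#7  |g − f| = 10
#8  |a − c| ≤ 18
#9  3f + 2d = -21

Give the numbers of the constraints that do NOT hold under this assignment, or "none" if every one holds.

#1 h + d = -1 + 3 = 2, not 5 — violated.
#2 d = 3, not > 5; antecedent false, conditional vacuously true — OK.
#3 values 14, -9, -1 are pairwise distinct — OK.
#4 c + h + b = 9 + (-1) + (-11) = -3 — OK.
#5 f=-9, g=1, b=-11; 1 of them equals -11 — OK.
#6 d + e = 3 + 14 = 17; 17 ≤ 20, bound 20 not met — violated.
#7 |1 − (-9)| = 10 — OK.
#8 |-8 − 9| = 17; 17 ≤ 18 — OK.
#9 3f + 2d = 3(-9) + 2(3) = -21 — OK.

Constraints 1 and 6 do not hold.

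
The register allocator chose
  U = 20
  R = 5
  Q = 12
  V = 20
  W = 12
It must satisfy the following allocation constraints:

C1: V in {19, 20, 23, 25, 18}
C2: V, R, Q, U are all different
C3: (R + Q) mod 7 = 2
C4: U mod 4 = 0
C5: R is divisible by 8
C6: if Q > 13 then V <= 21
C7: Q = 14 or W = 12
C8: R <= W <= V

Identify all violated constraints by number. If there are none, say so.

The assignment fails constraints 2, 3, and 5.

C1: V = 20 is in {19, 20, 23, 25, 18}  ✔
C2: V = U = 20, not all different  ✘
C3: R + Q = 17; 17 mod 7 = 3, not 2  ✘
C4: 20 mod 4 = 0  ✔
C5: 5 = 8*0 + 5, so 8 does not divide 5  ✘
C6: Q = 12, not > 13; antecedent false, conditional vacuously true  ✔
C7: Q = 12 ≠ 14, but W = 12 = 12 (second disjunct)  ✔
C8: values 5 <= 12 <= 20  ✔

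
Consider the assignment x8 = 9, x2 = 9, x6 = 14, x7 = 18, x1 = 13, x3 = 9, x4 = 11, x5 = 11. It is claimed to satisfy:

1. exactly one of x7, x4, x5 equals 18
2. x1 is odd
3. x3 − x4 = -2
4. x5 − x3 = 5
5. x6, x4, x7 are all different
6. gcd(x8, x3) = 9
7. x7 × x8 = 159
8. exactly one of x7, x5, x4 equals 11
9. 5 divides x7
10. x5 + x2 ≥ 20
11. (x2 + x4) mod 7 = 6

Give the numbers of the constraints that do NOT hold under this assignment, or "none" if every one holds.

1. x7=18, x4=11, x5=11; 1 of them equals 18 — OK.
2. x1 = 13 is odd — OK.
3. x3 − x4 = 9 − 11 = -2 — OK.
4. x5 − x3 = 11 − 9 = 2, not 5 — violated.
5. values 14, 11, 18 are pairwise distinct — OK.
6. gcd(9, 9) = 9 — OK.
7. x7 × x8 = 18 × 9 = 162, not 159 — violated.
8. x7=18, x5=11, x4=11; 2 of them equal 11, not exactly one — violated.
9. 18 = 5×3 + 3, so 5 does not divide 18 — violated.
10. x5 + x2 = 11 + 9 = 20; 20 ≥ 20 — OK.
11. x2 + x4 = 20; 20 mod 7 = 6 — OK.

No — constraints 4, 7, 8, and 9 are not satisfied.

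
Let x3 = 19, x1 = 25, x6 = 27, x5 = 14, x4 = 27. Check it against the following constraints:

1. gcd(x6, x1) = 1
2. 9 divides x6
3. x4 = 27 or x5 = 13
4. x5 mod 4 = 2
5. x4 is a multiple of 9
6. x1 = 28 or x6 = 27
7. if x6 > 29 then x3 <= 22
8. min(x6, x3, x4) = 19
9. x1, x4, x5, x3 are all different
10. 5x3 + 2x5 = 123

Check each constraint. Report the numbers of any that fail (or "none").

No violations.

1. gcd(27, 25) = 1 — OK.
2. 27 / 9 = 3, so 9 divides 27 — OK.
3. x4 = 27 = 27 (first disjunct) — OK.
4. 14 mod 4 = 2 — OK.
5. 27 / 9 = 3, so 9 divides 27 — OK.
6. x1 = 25 ≠ 28, but x6 = 27 = 27 (second disjunct) — OK.
7. x6 = 27, not > 29; antecedent false, conditional vacuously true — OK.
8. min(27, 19, 27) = 19 — OK.
9. values 25, 27, 14, 19 are pairwise distinct — OK.
10. 5x3 + 2x5 = 5(19) + 2(14) = 123 — OK.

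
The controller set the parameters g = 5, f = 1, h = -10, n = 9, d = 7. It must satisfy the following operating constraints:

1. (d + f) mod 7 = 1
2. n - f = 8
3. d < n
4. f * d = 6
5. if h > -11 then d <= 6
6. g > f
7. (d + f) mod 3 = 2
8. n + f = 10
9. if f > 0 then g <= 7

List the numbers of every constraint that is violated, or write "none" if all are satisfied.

1. d + f = 8; 8 mod 7 = 1  OK
2. n - f = 9 - 1 = 8  OK
3. d = 7, n = 9; 7 < 9  OK
4. f * d = 1 * 7 = 7, not 6  FAIL
5. h = -10 > -11, so we need d ≤ 6; but d = 7 > 6  FAIL
6. g = 5, f = 1; 5 > 1  OK
7. d + f = 8; 8 mod 3 = 2  OK
8. n + f = 9 + 1 = 10  OK
9. f = 1 > 0, so we need g ≤ 7; g = 5 ≤ 7  OK

Violated: 4, 5.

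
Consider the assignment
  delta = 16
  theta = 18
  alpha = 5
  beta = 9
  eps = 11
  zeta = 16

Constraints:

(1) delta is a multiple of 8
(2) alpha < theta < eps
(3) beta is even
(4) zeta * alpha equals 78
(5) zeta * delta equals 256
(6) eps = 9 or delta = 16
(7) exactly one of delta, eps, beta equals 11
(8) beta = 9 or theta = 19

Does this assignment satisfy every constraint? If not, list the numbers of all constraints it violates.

No — constraints 2, 3, 4 are not satisfied.

(1) 16 / 8 = 2, so 8 divides 16 — OK.
(2) values 5, 18, 11; theta = 18 is not < eps = 11 — violated.
(3) beta = 9 is odd — violated.
(4) zeta * alpha = 16 * 5 = 80, not 78 — violated.
(5) zeta * delta = 16 * 16 = 256 — OK.
(6) eps = 11 ≠ 9, but delta = 16 = 16 (second disjunct) — OK.
(7) delta=16, eps=11, beta=9; 1 of them equals 11 — OK.
(8) beta = 9 = 9 (first disjunct) — OK.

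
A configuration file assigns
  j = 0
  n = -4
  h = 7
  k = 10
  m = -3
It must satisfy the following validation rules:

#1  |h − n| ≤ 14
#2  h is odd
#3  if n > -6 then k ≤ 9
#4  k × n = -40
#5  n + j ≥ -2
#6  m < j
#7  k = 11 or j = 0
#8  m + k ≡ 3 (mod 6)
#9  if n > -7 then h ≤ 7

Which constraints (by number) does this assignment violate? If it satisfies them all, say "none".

Constraints 3, 5, and 8 are violated.

#1 |7 − (-4)| = 11; 11 ≤ 14 — holds.
#2 h = 7 is odd — holds.
#3 n = -4 > -6, so we need k ≤ 9; but k = 10 > 9 — fails.
#4 k × n = 10 × (-4) = -40 — holds.
#5 n + j = -4 + 0 = -4; -4 < -2, bound -2 not met — fails.
#6 m = -3, j = 0; -3 < 0 — holds.
#7 k = 10 ≠ 11, but j = 0 = 0 (second disjunct) — holds.
#8 m + k = 7; 7 mod 6 = 1, not 3 — fails.
#9 n = -4 > -7, so we need h ≤ 7; h = 7 ≤ 7 — holds.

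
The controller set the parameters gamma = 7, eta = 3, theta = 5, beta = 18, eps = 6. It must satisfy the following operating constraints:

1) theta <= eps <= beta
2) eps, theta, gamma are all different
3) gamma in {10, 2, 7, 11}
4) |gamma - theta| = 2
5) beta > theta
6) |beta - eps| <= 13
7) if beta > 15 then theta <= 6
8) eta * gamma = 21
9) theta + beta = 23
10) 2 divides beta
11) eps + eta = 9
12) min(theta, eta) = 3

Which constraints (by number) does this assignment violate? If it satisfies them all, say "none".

All constraints are satisfied.

1) values 5 <= 6 <= 18 — holds.
2) values 6, 5, 7 are pairwise distinct — holds.
3) gamma = 7 is in {10, 2, 7, 11} — holds.
4) |7 - 5| = 2 — holds.
5) beta = 18, theta = 5; 18 > 5 — holds.
6) |18 - 6| = 12; 12 ≤ 13 — holds.
7) beta = 18 > 15, so we need theta ≤ 6; theta = 5 ≤ 6 — holds.
8) eta * gamma = 3 * 7 = 21 — holds.
9) theta + beta = 5 + 18 = 23 — holds.
10) 18 / 2 = 9, so 2 divides 18 — holds.
11) eps + eta = 6 + 3 = 9 — holds.
12) min(5, 3) = 3 — holds.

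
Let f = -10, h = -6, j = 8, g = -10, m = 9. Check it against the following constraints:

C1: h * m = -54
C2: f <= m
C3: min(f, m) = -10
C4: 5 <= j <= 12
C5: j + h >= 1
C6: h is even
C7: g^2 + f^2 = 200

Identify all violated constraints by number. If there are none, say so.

C1: h * m = -6 * 9 = -54 — OK.
C2: f = -10, m = 9; -10 ≤ 9 — OK.
C3: min(-10, 9) = -10 — OK.
C4: j = 8 lies in [5, 12] — OK.
C5: j + h = 8 + (-6) = 2; 2 ≥ 1 — OK.
C6: h = -6 is even — OK.
C7: g^2 + f^2 = (-10)^2 + (-10)^2 = 100 + 100 = 200 — OK.

None — every constraint holds.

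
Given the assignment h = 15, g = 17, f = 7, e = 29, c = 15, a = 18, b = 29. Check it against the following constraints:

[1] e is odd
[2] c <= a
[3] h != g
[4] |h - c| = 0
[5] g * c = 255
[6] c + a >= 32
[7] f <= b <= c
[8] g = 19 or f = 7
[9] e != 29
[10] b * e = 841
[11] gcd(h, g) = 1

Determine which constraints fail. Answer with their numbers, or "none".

Violated: 7 and 9.

[1] e = 29 is odd — holds.
[2] c = 15, a = 18; 15 ≤ 18 — holds.
[3] h = 15, g = 17; distinct — holds.
[4] |15 - 15| = 0 — holds.
[5] g * c = 17 * 15 = 255 — holds.
[6] c + a = 15 + 18 = 33; 33 ≥ 32 — holds.
[7] values 7, 29, 15; b = 29 is not <= c = 15 — fails.
[8] g = 17 ≠ 19, but f = 7 = 7 (second disjunct) — holds.
[9] e = 29, but 29 is required to differ — fails.
[10] b * e = 29 * 29 = 841 — holds.
[11] gcd(15, 17) = 1 — holds.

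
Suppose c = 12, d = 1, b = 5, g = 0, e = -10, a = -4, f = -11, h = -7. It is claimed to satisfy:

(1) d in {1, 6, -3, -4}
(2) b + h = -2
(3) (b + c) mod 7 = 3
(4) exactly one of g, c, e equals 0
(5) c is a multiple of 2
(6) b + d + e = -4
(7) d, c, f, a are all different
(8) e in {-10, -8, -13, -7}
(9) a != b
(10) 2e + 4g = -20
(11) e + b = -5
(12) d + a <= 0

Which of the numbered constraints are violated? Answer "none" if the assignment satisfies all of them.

(1) d = 1 is in {1, 6, -3, -4} — holds.
(2) b + h = 5 + (-7) = -2 — holds.
(3) b + c = 17; 17 mod 7 = 3 — holds.
(4) g=0, c=12, e=-10; 1 of them equals 0 — holds.
(5) 12 / 2 = 6, so 2 divides 12 — holds.
(6) b + d + e = 5 + 1 + (-10) = -4 — holds.
(7) values 1, 12, -11, -4 are pairwise distinct — holds.
(8) e = -10 is in {-10, -8, -13, -7} — holds.
(9) a = -4, b = 5; distinct — holds.
(10) 2e + 4g = 2(-10) + 4(0) = -20 — holds.
(11) e + b = -10 + 5 = -5 — holds.
(12) d + a = 1 + (-4) = -3; -3 ≤ 0 — holds.

All constraints are satisfied.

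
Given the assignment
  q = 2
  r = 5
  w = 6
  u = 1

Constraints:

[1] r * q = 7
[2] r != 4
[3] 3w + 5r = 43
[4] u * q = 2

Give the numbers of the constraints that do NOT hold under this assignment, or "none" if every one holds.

[1] r * q = 5 * 2 = 10, not 7  FAIL
[2] r = 5, and 5 ≠ 4  OK
[3] 3w + 5r = 3(6) + 5(5) = 43  OK
[4] u * q = 1 * 2 = 2  OK

Violated: 1.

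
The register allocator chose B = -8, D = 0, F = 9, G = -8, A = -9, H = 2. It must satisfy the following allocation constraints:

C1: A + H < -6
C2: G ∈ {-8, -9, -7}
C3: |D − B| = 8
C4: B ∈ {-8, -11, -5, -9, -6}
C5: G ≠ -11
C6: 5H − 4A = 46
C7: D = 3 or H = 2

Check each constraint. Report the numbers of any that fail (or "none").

C1: A + H = -9 + 2 = -7; -7 < -6 — holds.
C2: G = -8 is in {-8, -9, -7} — holds.
C3: |0 − (-8)| = 8 — holds.
C4: B = -8 is in {-8, -11, -5, -9, -6} — holds.
C5: G = -8, and -8 ≠ -11 — holds.
C6: 5H − 4A = 5(2) − 4(-9) = 46 — holds.
C7: D = 0 ≠ 3, but H = 2 = 2 (second disjunct) — holds.

The assignment satisfies every constraint.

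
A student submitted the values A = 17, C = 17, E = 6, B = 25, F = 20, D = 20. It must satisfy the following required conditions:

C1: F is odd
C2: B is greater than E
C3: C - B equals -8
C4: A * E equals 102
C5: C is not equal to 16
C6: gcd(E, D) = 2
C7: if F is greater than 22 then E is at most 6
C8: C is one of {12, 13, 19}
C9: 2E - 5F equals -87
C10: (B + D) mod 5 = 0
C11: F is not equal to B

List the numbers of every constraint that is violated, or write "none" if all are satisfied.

C1: F = 20 is even  ✘
C2: B = 25, E = 6; 25 > 6  ✔
C3: C - B = 17 - 25 = -8  ✔
C4: A * E = 17 * 6 = 102  ✔
C5: C = 17, and 17 ≠ 16  ✔
C6: gcd(6, 20) = 2  ✔
C7: F = 20, not > 22; antecedent false, conditional vacuously true  ✔
C8: C = 17 is not in {12, 13, 19}  ✘
C9: 2E - 5F = 2(6) - 5(20) = -88, not -87  ✘
C10: B + D = 45; 45 mod 5 = 0  ✔
C11: F = 20, B = 25; distinct  ✔

No — constraints 1, 8, and 9 are not satisfied.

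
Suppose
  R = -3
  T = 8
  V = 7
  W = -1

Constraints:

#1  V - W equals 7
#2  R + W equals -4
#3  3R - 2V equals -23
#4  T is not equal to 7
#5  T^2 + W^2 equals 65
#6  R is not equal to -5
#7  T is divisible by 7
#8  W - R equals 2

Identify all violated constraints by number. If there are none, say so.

#1 V - W = 7 - (-1) = 8, not 7 — does not hold.
#2 R + W = -3 + (-1) = -4 — holds.
#3 3R - 2V = 3(-3) - 2(7) = -23 — holds.
#4 T = 8, and 8 ≠ 7 — holds.
#5 T^2 + W^2 = 8^2 + (-1)^2 = 64 + 1 = 65 — holds.
#6 R = -3, and -3 ≠ -5 — holds.
#7 8 = 7*1 + 1, so 7 does not divide 8 — does not hold.
#8 W - R = -1 - (-3) = 2 — holds.

Violated: 1 and 7.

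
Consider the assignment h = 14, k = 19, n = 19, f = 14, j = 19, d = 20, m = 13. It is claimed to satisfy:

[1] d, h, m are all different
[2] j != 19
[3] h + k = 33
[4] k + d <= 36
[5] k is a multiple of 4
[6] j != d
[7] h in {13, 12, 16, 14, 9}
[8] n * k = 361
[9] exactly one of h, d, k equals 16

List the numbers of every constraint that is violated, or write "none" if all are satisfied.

[1] values 20, 14, 13 are pairwise distinct — holds.
[2] j = 19, but 19 is required to differ — fails.
[3] h + k = 14 + 19 = 33 — holds.
[4] k + d = 19 + 20 = 39; 39 > 36, bound 36 not met — fails.
[5] 19 = 4*4 + 3, so 4 does not divide 19 — fails.
[6] j = 19, d = 20; distinct — holds.
[7] h = 14 is in {13, 12, 16, 14, 9} — holds.
[8] n * k = 19 * 19 = 361 — holds.
[9] h=14, d=20, k=19; 0 of them equal 16, not exactly one — fails.

Constraints 2, 4, 5, and 9 do not hold.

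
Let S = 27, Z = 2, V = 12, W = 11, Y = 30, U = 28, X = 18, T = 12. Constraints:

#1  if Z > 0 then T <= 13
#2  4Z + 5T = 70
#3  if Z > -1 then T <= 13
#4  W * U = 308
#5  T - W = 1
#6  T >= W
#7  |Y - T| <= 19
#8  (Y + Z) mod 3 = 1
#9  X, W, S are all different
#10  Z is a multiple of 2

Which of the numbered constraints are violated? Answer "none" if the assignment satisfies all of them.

#1 Z = 2 > 0, so we need T ≤ 13; T = 12 ≤ 13  ✓
#2 4Z + 5T = 4(2) + 5(12) = 68, not 70  ✗
#3 Z = 2 > -1, so we need T ≤ 13; T = 12 ≤ 13  ✓
#4 W * U = 11 * 28 = 308  ✓
#5 T - W = 12 - 11 = 1  ✓
#6 T = 12, W = 11; 12 ≥ 11  ✓
#7 |30 - 12| = 18; 18 ≤ 19  ✓
#8 Y + Z = 32; 32 mod 3 = 2, not 1  ✗
#9 values 18, 11, 27 are pairwise distinct  ✓
#10 2 / 2 = 1, so 2 divides 2  ✓

Violated: 2, 8.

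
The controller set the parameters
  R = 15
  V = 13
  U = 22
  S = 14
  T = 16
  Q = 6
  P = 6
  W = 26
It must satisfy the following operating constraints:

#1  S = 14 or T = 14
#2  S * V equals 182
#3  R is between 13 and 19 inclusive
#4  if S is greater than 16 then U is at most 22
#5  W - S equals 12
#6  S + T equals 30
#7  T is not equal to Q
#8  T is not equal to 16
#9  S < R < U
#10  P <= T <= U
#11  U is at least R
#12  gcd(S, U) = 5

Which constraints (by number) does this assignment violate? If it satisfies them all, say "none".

Violated: 8 and 12.

#1 S = 14 = 14 (first disjunct)  holds
#2 S * V = 14 * 13 = 182  holds
#3 R = 15 lies in [13, 19]  holds
#4 S = 14, not > 16; antecedent false, conditional vacuously true  holds
#5 W - S = 26 - 14 = 12  holds
#6 S + T = 14 + 16 = 30  holds
#7 T = 16, Q = 6; distinct  holds
#8 T = 16, but 16 is required to differ  fails
#9 values 14 < 15 < 22  holds
#10 values 6 <= 16 <= 22  holds
#11 U = 22, R = 15; 22 ≥ 15  holds
#12 gcd(14, 22) = 2, not 5  fails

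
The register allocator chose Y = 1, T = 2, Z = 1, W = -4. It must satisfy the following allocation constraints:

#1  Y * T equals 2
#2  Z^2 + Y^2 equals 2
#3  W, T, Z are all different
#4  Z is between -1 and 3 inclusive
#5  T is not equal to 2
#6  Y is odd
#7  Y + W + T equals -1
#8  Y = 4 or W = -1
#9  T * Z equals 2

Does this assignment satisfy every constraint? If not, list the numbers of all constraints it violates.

No — constraints 5 and 8 are not satisfied.

#1 Y * T = 1 * 2 = 2  OK
#2 Z^2 + Y^2 = 1^2 + 1^2 = 1 + 1 = 2  OK
#3 values -4, 2, 1 are pairwise distinct  OK
#4 Z = 1 lies in [-1, 3]  OK
#5 T = 2, but 2 is required to differ  FAIL
#6 Y = 1 is odd  OK
#7 Y + W + T = 1 + (-4) + 2 = -1  OK
#8 Y = 1 ≠ 4 and W = -4 ≠ -1; both disjuncts false  FAIL
#9 T * Z = 2 * 1 = 2  OK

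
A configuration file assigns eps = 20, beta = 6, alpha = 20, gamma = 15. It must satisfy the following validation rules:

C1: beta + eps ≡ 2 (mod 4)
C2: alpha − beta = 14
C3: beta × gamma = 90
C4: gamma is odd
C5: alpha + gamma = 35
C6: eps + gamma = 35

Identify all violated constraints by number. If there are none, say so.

Yes — all constraints hold.

C1: beta + eps = 26; 26 mod 4 = 2 — satisfied.
C2: alpha − beta = 20 − 6 = 14 — satisfied.
C3: beta × gamma = 6 × 15 = 90 — satisfied.
C4: gamma = 15 is odd — satisfied.
C5: alpha + gamma = 20 + 15 = 35 — satisfied.
C6: eps + gamma = 20 + 15 = 35 — satisfied.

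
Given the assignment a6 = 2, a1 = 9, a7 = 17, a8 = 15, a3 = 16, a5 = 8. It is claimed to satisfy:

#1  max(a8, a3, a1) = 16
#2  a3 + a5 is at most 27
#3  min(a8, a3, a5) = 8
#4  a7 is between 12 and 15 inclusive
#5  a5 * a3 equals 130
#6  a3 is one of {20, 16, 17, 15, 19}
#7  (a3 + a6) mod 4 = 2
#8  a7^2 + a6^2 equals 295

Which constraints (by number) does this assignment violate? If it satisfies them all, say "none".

#1 max(15, 16, 9) = 16 — OK.
#2 a3 + a5 = 16 + 8 = 24; 24 ≤ 27 — OK.
#3 min(15, 16, 8) = 8 — OK.
#4 a7 = 17 is outside [12, 15] — violated.
#5 a5 * a3 = 8 * 16 = 128, not 130 — violated.
#6 a3 = 16 is in {20, 16, 17, 15, 19} — OK.
#7 a3 + a6 = 18; 18 mod 4 = 2 — OK.
#8 a7^2 + a6^2 = 17^2 + 2^2 = 289 + 4 = 293, not 295 — violated.

Constraints 4, 5, 8 do not hold.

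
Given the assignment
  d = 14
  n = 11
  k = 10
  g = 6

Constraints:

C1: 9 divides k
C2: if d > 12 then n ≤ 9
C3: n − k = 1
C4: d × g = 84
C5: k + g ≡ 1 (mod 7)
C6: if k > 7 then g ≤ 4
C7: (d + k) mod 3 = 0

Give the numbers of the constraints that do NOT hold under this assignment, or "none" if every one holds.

Violated: 1, 2, 5, 6.

C1: 10 = 9×1 + 1, so 9 does not divide 10  ✗
C2: d = 14 > 12, so we need n ≤ 9; but n = 11 > 9  ✗
C3: n − k = 11 − 10 = 1  ✓
C4: d × g = 14 × 6 = 84  ✓
C5: k + g = 16; 16 mod 7 = 2, not 1  ✗
C6: k = 10 > 7, so we need g ≤ 4; but g = 6 > 4  ✗
C7: d + k = 24; 24 mod 3 = 0  ✓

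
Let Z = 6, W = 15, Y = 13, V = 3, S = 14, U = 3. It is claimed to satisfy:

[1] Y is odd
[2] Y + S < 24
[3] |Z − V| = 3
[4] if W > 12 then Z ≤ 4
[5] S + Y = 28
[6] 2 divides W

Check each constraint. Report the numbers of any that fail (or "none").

No — constraints 2, 4, 5, 6 are not satisfied.

[1] Y = 13 is odd — holds.
[2] Y + S = 13 + 14 = 27; 27 ≥ 24, bound 24 not met — fails.
[3] |6 − 3| = 3 — holds.
[4] W = 15 > 12, so we need Z ≤ 4; but Z = 6 > 4 — fails.
[5] S + Y = 14 + 13 = 27, not 28 — fails.
[6] 15 = 2×7 + 1, so 2 does not divide 15 — fails.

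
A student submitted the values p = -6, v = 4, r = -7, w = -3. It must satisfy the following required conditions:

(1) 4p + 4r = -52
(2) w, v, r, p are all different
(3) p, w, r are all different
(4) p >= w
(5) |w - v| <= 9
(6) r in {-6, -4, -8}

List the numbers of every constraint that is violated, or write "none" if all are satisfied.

(1) 4p + 4r = 4(-6) + 4(-7) = -52 — OK.
(2) values -3, 4, -7, -6 are pairwise distinct — OK.
(3) values -6, -3, -7 are pairwise distinct — OK.
(4) p = -6, w = -3; -6 < -3 (want ≥) — violated.
(5) |-3 - 4| = 7; 7 ≤ 9 — OK.
(6) r = -7 is not in {-6, -4, -8} — violated.

Constraints 4 and 6 do not hold.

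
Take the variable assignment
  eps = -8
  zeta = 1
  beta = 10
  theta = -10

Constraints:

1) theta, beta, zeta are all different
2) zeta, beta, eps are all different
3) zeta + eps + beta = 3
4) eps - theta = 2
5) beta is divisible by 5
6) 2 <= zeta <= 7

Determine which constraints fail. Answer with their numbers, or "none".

1) values -10, 10, 1 are pairwise distinct — holds.
2) values 1, 10, -8 are pairwise distinct — holds.
3) zeta + eps + beta = 1 + (-8) + 10 = 3 — holds.
4) eps - theta = -8 - (-10) = 2 — holds.
5) 10 / 5 = 2, so 5 divides 10 — holds.
6) zeta = 1 is outside [2, 7] — fails.

The assignment fails constraint 6.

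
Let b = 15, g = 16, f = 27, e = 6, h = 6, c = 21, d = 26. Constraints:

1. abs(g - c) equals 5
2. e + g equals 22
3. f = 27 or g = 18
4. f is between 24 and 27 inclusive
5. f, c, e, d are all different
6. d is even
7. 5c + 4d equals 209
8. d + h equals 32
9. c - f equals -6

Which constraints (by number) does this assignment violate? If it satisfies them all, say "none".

1. abs(16 - 21) = 5 — holds.
2. e + g = 6 + 16 = 22 — holds.
3. f = 27 = 27 (first disjunct) — holds.
4. f = 27 lies in [24, 27] — holds.
5. values 27, 21, 6, 26 are pairwise distinct — holds.
6. d = 26 is even — holds.
7. 5c + 4d = 5(21) + 4(26) = 209 — holds.
8. d + h = 26 + 6 = 32 — holds.
9. c - f = 21 - 27 = -6 — holds.

All constraints are satisfied.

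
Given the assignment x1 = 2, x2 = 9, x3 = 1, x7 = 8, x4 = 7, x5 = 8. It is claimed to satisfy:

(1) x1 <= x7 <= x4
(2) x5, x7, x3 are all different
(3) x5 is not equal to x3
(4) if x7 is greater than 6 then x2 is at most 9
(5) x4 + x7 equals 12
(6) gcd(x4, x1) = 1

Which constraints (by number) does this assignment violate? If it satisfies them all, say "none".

Violated: 1, 2, 5.

(1) values 2, 8, 7; x7 = 8 is not <= x4 = 7 — violated.
(2) x5 = x7 = 8, not all different — violated.
(3) x5 = 8, x3 = 1; distinct — OK.
(4) x7 = 8 > 6, so we need x2 ≤ 9; x2 = 9 ≤ 9 — OK.
(5) x4 + x7 = 7 + 8 = 15, not 12 — violated.
(6) gcd(7, 2) = 1 — OK.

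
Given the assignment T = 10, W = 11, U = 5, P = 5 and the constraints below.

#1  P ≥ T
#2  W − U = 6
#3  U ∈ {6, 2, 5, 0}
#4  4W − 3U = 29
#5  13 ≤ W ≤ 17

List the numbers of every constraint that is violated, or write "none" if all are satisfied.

Constraints 1 and 5 are violated.

#1 P = 5, T = 10; 5 < 10 (want ≥)  FAIL
#2 W − U = 11 − 5 = 6  OK
#3 U = 5 is in {6, 2, 5, 0}  OK
#4 4W − 3U = 4(11) − 3(5) = 29  OK
#5 W = 11 is outside [13, 17]  FAIL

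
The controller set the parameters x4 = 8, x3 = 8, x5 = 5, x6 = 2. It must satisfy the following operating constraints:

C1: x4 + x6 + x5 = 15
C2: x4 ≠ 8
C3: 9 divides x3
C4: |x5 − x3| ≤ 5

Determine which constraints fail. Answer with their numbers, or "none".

Violated: 2 and 3.

C1: x4 + x6 + x5 = 8 + 2 + 5 = 15 — satisfied.
C2: x4 = 8, but 8 is required to differ — violated.
C3: 8 = 9×0 + 8, so 9 does not divide 8 — violated.
C4: |5 − 8| = 3; 3 ≤ 5 — satisfied.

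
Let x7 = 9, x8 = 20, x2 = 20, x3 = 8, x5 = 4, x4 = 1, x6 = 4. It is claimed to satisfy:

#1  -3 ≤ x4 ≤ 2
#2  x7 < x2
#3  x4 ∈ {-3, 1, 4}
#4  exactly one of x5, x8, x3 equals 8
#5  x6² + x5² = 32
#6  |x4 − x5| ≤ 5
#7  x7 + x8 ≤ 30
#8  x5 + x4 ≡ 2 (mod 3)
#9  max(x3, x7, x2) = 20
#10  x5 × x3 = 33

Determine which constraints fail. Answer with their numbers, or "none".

#1 x4 = 1 lies in [-3, 2] — holds.
#2 x7 = 9, x2 = 20; 9 < 20 — holds.
#3 x4 = 1 is in {-3, 1, 4} — holds.
#4 x5=4, x8=20, x3=8; 1 of them equals 8 — holds.
#5 x6² + x5² = 4² + 4² = 16 + 16 = 32 — holds.
#6 |1 − 4| = 3; 3 ≤ 5 — holds.
#7 x7 + x8 = 9 + 20 = 29; 29 ≤ 30 — holds.
#8 x5 + x4 = 5; 5 mod 3 = 2 — holds.
#9 max(8, 9, 20) = 20 — holds.
#10 x5 × x3 = 4 × 8 = 32, not 33 — fails.

The assignment fails constraint 10.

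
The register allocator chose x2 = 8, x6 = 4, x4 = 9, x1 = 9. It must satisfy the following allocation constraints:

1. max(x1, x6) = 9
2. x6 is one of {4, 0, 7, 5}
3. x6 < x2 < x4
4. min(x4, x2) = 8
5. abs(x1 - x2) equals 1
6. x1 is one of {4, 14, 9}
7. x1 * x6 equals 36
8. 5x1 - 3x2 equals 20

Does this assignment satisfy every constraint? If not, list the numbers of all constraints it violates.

1. max(9, 4) = 9 — satisfied.
2. x6 = 4 is in {4, 0, 7, 5} — satisfied.
3. values 4 < 8 < 9 — satisfied.
4. min(9, 8) = 8 — satisfied.
5. abs(9 - 8) = 1 — satisfied.
6. x1 = 9 is in {4, 14, 9} — satisfied.
7. x1 * x6 = 9 * 4 = 36 — satisfied.
8. 5x1 - 3x2 = 5(9) - 3(8) = 21, not 20 — violated.

Violated: 8.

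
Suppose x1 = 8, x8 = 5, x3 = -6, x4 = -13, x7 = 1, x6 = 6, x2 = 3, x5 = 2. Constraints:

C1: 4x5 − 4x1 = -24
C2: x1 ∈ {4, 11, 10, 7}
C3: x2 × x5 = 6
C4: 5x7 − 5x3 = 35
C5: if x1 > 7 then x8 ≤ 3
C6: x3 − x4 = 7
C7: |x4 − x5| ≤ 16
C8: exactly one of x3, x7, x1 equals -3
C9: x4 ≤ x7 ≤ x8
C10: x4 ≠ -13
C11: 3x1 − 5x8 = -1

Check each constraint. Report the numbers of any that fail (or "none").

The assignment fails constraints 2, 5, 8, and 10.

C1: 4x5 − 4x1 = 4(2) − 4(8) = -24  yes
C2: x1 = 8 is not in {4, 11, 10, 7}  no
C3: x2 × x5 = 3 × 2 = 6  yes
C4: 5x7 − 5x3 = 5(1) − 5(-6) = 35  yes
C5: x1 = 8 > 7, so we need x8 ≤ 3; but x8 = 5 > 3  no
C6: x3 − x4 = -6 − (-13) = 7  yes
C7: |-13 − 2| = 15; 15 ≤ 16  yes
C8: x3=-6, x7=1, x1=8; 0 of them equal -3, not exactly one  no
C9: values -13 ≤ 1 ≤ 5  yes
C10: x4 = -13, but -13 is required to differ  no
C11: 3x1 − 5x8 = 3(8) − 5(5) = -1  yes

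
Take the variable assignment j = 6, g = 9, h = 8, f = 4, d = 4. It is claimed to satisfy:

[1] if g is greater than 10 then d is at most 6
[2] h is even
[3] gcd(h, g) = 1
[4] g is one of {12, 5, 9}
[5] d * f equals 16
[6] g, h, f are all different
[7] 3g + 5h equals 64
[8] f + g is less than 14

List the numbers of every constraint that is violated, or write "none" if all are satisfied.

[1] g = 9, not > 10; antecedent false, conditional vacuously true — OK.
[2] h = 8 is even — OK.
[3] gcd(8, 9) = 1 — OK.
[4] g = 9 is in {12, 5, 9} — OK.
[5] d * f = 4 * 4 = 16 — OK.
[6] values 9, 8, 4 are pairwise distinct — OK.
[7] 3g + 5h = 3(9) + 5(8) = 67, not 64 — violated.
[8] f + g = 4 + 9 = 13; 13 < 14 — OK.

The assignment fails constraint 7.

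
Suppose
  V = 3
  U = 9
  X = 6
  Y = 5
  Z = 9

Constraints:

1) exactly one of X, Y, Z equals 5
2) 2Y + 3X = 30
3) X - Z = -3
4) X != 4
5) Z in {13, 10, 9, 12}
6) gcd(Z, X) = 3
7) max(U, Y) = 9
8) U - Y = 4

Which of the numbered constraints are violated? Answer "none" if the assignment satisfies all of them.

Violated: 2.

1) X=6, Y=5, Z=9; 1 of them equals 5 — OK.
2) 2Y + 3X = 2(5) + 3(6) = 28, not 30 — violated.
3) X - Z = 6 - 9 = -3 — OK.
4) X = 6, and 6 ≠ 4 — OK.
5) Z = 9 is in {13, 10, 9, 12} — OK.
6) gcd(9, 6) = 3 — OK.
7) max(9, 5) = 9 — OK.
8) U - Y = 9 - 5 = 4 — OK.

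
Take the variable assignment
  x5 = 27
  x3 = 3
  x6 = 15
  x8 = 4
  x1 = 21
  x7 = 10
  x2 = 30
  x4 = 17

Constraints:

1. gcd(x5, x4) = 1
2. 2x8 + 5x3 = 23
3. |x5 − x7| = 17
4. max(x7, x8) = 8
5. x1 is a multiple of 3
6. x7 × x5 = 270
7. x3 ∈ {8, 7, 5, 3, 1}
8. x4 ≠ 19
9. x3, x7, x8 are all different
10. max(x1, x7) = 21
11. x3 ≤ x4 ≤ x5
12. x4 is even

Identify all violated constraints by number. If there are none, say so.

The assignment fails constraints 4, 12.

1. gcd(27, 17) = 1 — satisfied.
2. 2x8 + 5x3 = 2(4) + 5(3) = 23 — satisfied.
3. |27 − 10| = 17 — satisfied.
4. max(10, 4) = 10, not 8 — violated.
5. 21 / 3 = 7, so 3 divides 21 — satisfied.
6. x7 × x5 = 10 × 27 = 270 — satisfied.
7. x3 = 3 is in {8, 7, 5, 3, 1} — satisfied.
8. x4 = 17, and 17 ≠ 19 — satisfied.
9. values 3, 10, 4 are pairwise distinct — satisfied.
10. max(21, 10) = 21 — satisfied.
11. values 3 ≤ 17 ≤ 27 — satisfied.
12. x4 = 17 is odd — violated.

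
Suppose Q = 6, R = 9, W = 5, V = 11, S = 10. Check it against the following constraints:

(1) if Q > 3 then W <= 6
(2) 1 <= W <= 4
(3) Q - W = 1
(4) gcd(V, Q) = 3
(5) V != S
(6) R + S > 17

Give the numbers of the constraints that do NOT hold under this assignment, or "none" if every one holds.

(1) Q = 6 > 3, so we need W ≤ 6; W = 5 ≤ 6  true
(2) W = 5 is outside [1, 4]  false
(3) Q - W = 6 - 5 = 1  true
(4) gcd(11, 6) = 1, not 3  false
(5) V = 11, S = 10; distinct  true
(6) R + S = 9 + 10 = 19; 19 > 17  true

Constraints 2 and 4 are violated.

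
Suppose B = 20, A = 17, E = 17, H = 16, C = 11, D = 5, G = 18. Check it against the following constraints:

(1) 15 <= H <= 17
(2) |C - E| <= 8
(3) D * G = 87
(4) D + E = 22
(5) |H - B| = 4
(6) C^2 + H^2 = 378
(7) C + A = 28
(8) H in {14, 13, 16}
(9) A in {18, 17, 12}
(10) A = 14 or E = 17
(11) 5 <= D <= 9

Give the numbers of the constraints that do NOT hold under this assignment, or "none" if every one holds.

The assignment fails constraints 3 and 6.

(1) H = 16 lies in [15, 17]  ✔
(2) |11 - 17| = 6; 6 ≤ 8  ✔
(3) D * G = 5 * 18 = 90, not 87  ✘
(4) D + E = 5 + 17 = 22  ✔
(5) |16 - 20| = 4  ✔
(6) C^2 + H^2 = 11^2 + 16^2 = 121 + 256 = 377, not 378  ✘
(7) C + A = 11 + 17 = 28  ✔
(8) H = 16 is in {14, 13, 16}  ✔
(9) A = 17 is in {18, 17, 12}  ✔
(10) A = 17 ≠ 14, but E = 17 = 17 (second disjunct)  ✔
(11) D = 5 lies in [5, 9]  ✔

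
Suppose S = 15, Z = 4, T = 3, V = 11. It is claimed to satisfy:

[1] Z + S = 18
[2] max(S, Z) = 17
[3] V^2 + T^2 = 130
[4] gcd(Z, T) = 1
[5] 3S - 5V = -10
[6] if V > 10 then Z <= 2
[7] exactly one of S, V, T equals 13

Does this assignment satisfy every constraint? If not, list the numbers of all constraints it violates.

Constraints 1, 2, 6, and 7 do not hold.

[1] Z + S = 4 + 15 = 19, not 18  fails
[2] max(15, 4) = 15, not 17  fails
[3] V^2 + T^2 = 11^2 + 3^2 = 121 + 9 = 130  holds
[4] gcd(4, 3) = 1  holds
[5] 3S - 5V = 3(15) - 5(11) = -10  holds
[6] V = 11 > 10, so we need Z ≤ 2; but Z = 4 > 2  fails
[7] S=15, V=11, T=3; 0 of them equal 13, not exactly one  fails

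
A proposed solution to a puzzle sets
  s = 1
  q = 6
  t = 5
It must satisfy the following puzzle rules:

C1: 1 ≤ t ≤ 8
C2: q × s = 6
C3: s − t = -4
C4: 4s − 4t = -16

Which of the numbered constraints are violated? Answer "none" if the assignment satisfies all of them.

None — every constraint holds.

C1: t = 5 lies in [1, 8]  yes
C2: q × s = 6 × 1 = 6  yes
C3: s − t = 1 − 5 = -4  yes
C4: 4s − 4t = 4(1) − 4(5) = -16  yes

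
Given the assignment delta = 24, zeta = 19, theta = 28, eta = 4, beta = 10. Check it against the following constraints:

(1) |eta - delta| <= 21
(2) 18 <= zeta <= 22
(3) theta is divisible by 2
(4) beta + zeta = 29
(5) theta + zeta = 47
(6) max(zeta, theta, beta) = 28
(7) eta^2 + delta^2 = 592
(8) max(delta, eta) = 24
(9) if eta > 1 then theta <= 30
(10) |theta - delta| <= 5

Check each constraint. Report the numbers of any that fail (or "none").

No violations.

(1) |4 - 24| = 20; 20 ≤ 21 — OK.
(2) zeta = 19 lies in [18, 22] — OK.
(3) 28 / 2 = 14, so 2 divides 28 — OK.
(4) beta + zeta = 10 + 19 = 29 — OK.
(5) theta + zeta = 28 + 19 = 47 — OK.
(6) max(19, 28, 10) = 28 — OK.
(7) eta^2 + delta^2 = 4^2 + 24^2 = 16 + 576 = 592 — OK.
(8) max(24, 4) = 24 — OK.
(9) eta = 4 > 1, so we need theta ≤ 30; theta = 28 ≤ 30 — OK.
(10) |28 - 24| = 4; 4 ≤ 5 — OK.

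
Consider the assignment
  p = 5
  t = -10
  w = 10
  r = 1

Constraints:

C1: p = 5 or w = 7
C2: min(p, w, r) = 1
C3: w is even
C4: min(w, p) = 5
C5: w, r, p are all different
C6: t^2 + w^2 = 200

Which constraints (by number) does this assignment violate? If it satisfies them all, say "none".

C1: p = 5 = 5 (first disjunct)  OK
C2: min(5, 10, 1) = 1  OK
C3: w = 10 is even  OK
C4: min(10, 5) = 5  OK
C5: values 10, 1, 5 are pairwise distinct  OK
C6: t^2 + w^2 = (-10)^2 + 10^2 = 100 + 100 = 200  OK

Yes — all constraints hold.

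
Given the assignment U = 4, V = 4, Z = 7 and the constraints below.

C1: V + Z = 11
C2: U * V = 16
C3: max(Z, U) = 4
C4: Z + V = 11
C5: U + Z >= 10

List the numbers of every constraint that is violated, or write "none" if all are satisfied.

Constraint 3 is violated.

C1: V + Z = 4 + 7 = 11 — OK.
C2: U * V = 4 * 4 = 16 — OK.
C3: max(7, 4) = 7, not 4 — violated.
C4: Z + V = 7 + 4 = 11 — OK.
C5: U + Z = 4 + 7 = 11; 11 ≥ 10 — OK.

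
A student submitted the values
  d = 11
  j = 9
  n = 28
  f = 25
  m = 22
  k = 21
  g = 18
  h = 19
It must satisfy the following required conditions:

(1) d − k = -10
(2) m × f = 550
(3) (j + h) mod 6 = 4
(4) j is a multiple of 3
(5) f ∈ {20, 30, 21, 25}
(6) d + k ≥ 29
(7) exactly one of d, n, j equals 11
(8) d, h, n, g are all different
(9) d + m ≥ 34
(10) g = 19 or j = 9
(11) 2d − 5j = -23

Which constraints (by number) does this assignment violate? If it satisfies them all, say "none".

No — constraint 9 is not satisfied.

(1) d − k = 11 − 21 = -10 — holds.
(2) m × f = 22 × 25 = 550 — holds.
(3) j + h = 28; 28 mod 6 = 4 — holds.
(4) 9 / 3 = 3, so 3 divides 9 — holds.
(5) f = 25 is in {20, 30, 21, 25} — holds.
(6) d + k = 11 + 21 = 32; 32 ≥ 29 — holds.
(7) d=11, n=28, j=9; 1 of them equals 11 — holds.
(8) values 11, 19, 28, 18 are pairwise distinct — holds.
(9) d + m = 11 + 22 = 33; 33 < 34, bound 34 not met — fails.
(10) g = 18 ≠ 19, but j = 9 = 9 (second disjunct) — holds.
(11) 2d − 5j = 2(11) − 5(9) = -23 — holds.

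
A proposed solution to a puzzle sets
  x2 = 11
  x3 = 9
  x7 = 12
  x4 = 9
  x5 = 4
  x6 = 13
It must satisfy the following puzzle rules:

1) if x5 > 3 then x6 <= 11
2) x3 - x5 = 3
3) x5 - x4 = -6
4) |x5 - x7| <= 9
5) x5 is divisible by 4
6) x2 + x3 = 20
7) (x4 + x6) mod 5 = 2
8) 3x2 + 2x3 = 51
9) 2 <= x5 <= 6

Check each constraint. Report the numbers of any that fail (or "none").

1) x5 = 4 > 3, so we need x6 ≤ 11; but x6 = 13 > 11  false
2) x3 - x5 = 9 - 4 = 5, not 3  false
3) x5 - x4 = 4 - 9 = -5, not -6  false
4) |4 - 12| = 8; 8 ≤ 9  true
5) 4 / 4 = 1, so 4 divides 4  true
6) x2 + x3 = 11 + 9 = 20  true
7) x4 + x6 = 22; 22 mod 5 = 2  true
8) 3x2 + 2x3 = 3(11) + 2(9) = 51  true
9) x5 = 4 lies in [2, 6]  true

No — constraints 1, 2, and 3 are not satisfied.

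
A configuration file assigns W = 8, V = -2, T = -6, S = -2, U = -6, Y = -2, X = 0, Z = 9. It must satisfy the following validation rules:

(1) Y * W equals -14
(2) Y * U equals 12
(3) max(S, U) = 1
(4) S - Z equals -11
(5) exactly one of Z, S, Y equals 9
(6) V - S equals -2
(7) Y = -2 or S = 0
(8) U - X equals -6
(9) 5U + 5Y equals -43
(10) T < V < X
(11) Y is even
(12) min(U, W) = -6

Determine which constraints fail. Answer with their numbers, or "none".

(1) Y * W = -2 * 8 = -16, not -14 — violated.
(2) Y * U = -2 * (-6) = 12 — satisfied.
(3) max(-2, -6) = -2, not 1 — violated.
(4) S - Z = -2 - 9 = -11 — satisfied.
(5) Z=9, S=-2, Y=-2; 1 of them equals 9 — satisfied.
(6) V - S = -2 - (-2) = 0, not -2 — violated.
(7) Y = -2 = -2 (first disjunct) — satisfied.
(8) U - X = -6 - 0 = -6 — satisfied.
(9) 5U + 5Y = 5(-6) + 5(-2) = -40, not -43 — violated.
(10) values -6 < -2 < 0 — satisfied.
(11) Y = -2 is even — satisfied.
(12) min(-6, 8) = -6 — satisfied.

No — constraints 1, 3, 6, and 9 are not satisfied.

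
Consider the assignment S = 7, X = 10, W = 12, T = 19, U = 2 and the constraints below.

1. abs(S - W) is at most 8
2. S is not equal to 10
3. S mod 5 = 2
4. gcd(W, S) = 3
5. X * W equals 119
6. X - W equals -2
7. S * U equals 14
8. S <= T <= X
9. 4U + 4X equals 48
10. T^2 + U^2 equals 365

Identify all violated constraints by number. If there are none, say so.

1. abs(7 - 12) = 5; 5 ≤ 8 — holds.
2. S = 7, and 7 ≠ 10 — holds.
3. 7 mod 5 = 2 — holds.
4. gcd(12, 7) = 1, not 3 — does not hold.
5. X * W = 10 * 12 = 120, not 119 — does not hold.
6. X - W = 10 - 12 = -2 — holds.
7. S * U = 7 * 2 = 14 — holds.
8. values 7, 19, 10; T = 19 is not <= X = 10 — does not hold.
9. 4U + 4X = 4(2) + 4(10) = 48 — holds.
10. T^2 + U^2 = 19^2 + 2^2 = 361 + 4 = 365 — holds.

Constraints 4, 5, and 8 are violated.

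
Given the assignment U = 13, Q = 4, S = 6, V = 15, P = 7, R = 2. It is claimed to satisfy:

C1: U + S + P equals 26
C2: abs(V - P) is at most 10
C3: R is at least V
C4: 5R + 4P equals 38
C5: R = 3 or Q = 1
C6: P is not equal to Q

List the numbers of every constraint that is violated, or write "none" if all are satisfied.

The assignment fails constraints 3, 5.

C1: U + S + P = 13 + 6 + 7 = 26 — holds.
C2: abs(15 - 7) = 8; 8 ≤ 10 — holds.
C3: R = 2, V = 15; 2 < 15 (want ≥) — does not hold.
C4: 5R + 4P = 5(2) + 4(7) = 38 — holds.
C5: R = 2 ≠ 3 and Q = 4 ≠ 1; both disjuncts false — does not hold.
C6: P = 7, Q = 4; distinct — holds.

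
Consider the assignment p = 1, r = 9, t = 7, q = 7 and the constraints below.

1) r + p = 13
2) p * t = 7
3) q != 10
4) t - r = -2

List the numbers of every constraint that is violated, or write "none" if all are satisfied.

1) r + p = 9 + 1 = 10, not 13 — violated.
2) p * t = 1 * 7 = 7 — OK.
3) q = 7, and 7 ≠ 10 — OK.
4) t - r = 7 - 9 = -2 — OK.

The assignment fails constraint 1.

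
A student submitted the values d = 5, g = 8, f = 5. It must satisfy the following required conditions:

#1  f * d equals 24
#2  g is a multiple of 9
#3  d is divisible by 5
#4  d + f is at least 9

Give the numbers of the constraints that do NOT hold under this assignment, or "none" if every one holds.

No — constraints 1, 2 are not satisfied.

#1 f * d = 5 * 5 = 25, not 24 — fails.
#2 8 = 9*0 + 8, so 9 does not divide 8 — fails.
#3 5 / 5 = 1, so 5 divides 5 — holds.
#4 d + f = 5 + 5 = 10; 10 ≥ 9 — holds.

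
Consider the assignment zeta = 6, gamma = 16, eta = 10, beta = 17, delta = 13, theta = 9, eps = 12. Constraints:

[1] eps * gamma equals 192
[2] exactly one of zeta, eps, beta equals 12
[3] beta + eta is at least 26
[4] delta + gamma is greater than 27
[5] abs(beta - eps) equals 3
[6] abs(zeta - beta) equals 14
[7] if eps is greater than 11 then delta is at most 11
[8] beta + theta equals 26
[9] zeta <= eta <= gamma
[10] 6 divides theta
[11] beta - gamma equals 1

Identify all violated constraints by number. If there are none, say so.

[1] eps * gamma = 12 * 16 = 192 — OK.
[2] zeta=6, eps=12, beta=17; 1 of them equals 12 — OK.
[3] beta + eta = 17 + 10 = 27; 27 ≥ 26 — OK.
[4] delta + gamma = 13 + 16 = 29; 29 > 27 — OK.
[5] abs(17 - 12) = 5, not 3 — violated.
[6] abs(6 - 17) = 11, not 14 — violated.
[7] eps = 12 > 11, so we need delta ≤ 11; but delta = 13 > 11 — violated.
[8] beta + theta = 17 + 9 = 26 — OK.
[9] values 6 <= 10 <= 16 — OK.
[10] 9 = 6*1 + 3, so 6 does not divide 9 — violated.
[11] beta - gamma = 17 - 16 = 1 — OK.

Constraints 5, 6, 7, and 10 are violated.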